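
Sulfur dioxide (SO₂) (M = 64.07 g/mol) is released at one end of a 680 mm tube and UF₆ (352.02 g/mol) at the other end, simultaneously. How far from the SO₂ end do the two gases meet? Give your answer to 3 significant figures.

Graham's law gives d_SO₂/d_UF₆ = rate_SO₂/rate_UF₆ = √(M_UF₆/M_SO₂) = √(352.02/64.07) = 2.344.
With d_SO₂ + d_UF₆ = 680 mm, d_UF₆ = 680/(1 + 2.344) = 203.3 mm.
d_SO₂ = 680 − 203.3 = 477 mm.

477 mm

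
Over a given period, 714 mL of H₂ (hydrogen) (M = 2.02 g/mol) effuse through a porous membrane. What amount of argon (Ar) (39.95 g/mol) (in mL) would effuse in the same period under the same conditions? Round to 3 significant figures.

161 mL

Using Graham's law: rate_Ar/rate_H₂ = √(M_H₂/M_Ar) = √(2.02/39.95) = √0.05056 = 0.2249.
So the volume for Ar is 714 × 0.2249 = 161 mL.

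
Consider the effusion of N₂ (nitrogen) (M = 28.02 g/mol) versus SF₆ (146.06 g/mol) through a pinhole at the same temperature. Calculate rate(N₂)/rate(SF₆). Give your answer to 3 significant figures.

2.28

By Graham's law, rate_N₂/rate_SF₆ = √(M_SF₆/M_N₂) = √(146.06/28.02) = √5.213 = 2.28.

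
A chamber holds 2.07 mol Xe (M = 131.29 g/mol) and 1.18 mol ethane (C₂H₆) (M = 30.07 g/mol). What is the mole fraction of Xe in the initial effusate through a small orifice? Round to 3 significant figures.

Each component's effusion rate ∝ (its partial pressure)·(1/√M) ∝ n_i/√M_i.
Mole fraction of Xe in the effusate = (n_Xe/√M_Xe) / (n_Xe/√M_Xe + n_C₂H₆/√M_C₂H₆)
= (2.07/√131.29) / (2.07/√131.29 + 1.18/√30.07) = 0.1807/(0.1807 + 0.2152) = 0.456.

0.456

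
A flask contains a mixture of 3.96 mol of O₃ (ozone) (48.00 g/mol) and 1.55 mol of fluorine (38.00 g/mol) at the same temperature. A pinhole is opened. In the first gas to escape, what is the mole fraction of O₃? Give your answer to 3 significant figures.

Rate_i ∝ x_i/√M_i (Graham's law weighted by mole fraction), so the effusate composition follows n_i/√M_i.
x_O₃(eff) = (n_O₃/√M_O₃) / (n_O₃/√M_O₃ + n_F₂/√M_F₂)
= (3.96/√48.00) / (3.96/√48.00 + 1.55/√38.00) = 0.5716/(0.5716 + 0.2514) = 0.694.

0.694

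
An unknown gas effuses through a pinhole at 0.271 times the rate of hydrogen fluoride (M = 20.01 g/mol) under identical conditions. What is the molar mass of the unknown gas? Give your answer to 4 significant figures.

Graham's law gives rate_X/rate_HF = √(M_HF/M_X).
0.271 = √(20.01/M_X)
M_X = 20.01 / 0.271² = 20.01 / 0.07344 = 272.5 g/mol

272.5 g/mol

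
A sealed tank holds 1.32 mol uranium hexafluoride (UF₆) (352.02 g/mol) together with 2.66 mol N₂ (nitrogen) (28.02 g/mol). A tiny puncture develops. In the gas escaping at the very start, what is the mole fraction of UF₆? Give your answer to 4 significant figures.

0.1228

Effusion rate of each component ∝ n_i/√M_i (partial pressure × 1/√M).
Mole fraction of UF₆ in the effusate = (n_UF₆/√M_UF₆) / (n_UF₆/√M_UF₆ + n_N₂/√M_N₂)
= (1.32/√352.02) / (1.32/√352.02 + 2.66/√28.02) = 0.07035/(0.07035 + 0.5025) = 0.1228.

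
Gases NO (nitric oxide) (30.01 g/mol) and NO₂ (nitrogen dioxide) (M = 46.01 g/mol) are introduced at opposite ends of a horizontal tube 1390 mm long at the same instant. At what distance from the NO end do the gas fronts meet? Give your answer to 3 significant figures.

Distances travelled in equal time are proportional to diffusion rates, so d_NO/d_NO₂ = √(M_NO₂/M_NO) = √(46.01/30.01) = 1.238.
With d_NO + d_NO₂ = 1390 mm, d_NO₂ = 1390/(1 + 1.238) = 621.0 mm.
d_NO = 1390 − 621.0 = 769 mm.

769 mm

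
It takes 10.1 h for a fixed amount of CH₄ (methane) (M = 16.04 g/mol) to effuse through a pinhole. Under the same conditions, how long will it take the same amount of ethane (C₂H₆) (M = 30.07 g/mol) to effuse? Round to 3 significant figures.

Graham's law gives t_C₂H₆/t_CH₄ = √(M_C₂H₆/M_CH₄) = √(30.07/16.04) = √1.875 = 1.369.
So the time for C₂H₆ is 10.1 × 1.369 = 13.8 h.

13.8 h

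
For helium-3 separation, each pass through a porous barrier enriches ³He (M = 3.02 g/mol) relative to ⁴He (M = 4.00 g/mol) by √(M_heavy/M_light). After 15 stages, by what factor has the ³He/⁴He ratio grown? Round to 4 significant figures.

8.230

Each stage multiplies the ratio by α = √(4.00/3.02), so after 15 stages the overall factor is α^15 = (4.00/3.02)^(15/2).
= 1.32450^(15/2) = 8.230.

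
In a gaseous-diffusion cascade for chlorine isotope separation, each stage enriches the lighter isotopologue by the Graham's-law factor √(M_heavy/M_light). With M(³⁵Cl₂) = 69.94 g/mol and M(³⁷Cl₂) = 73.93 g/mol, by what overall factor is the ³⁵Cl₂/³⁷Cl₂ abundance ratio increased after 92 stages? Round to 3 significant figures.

12.8

The single-stage factor is √(M_heavy/M_light), so 92 stages give [√(73.93/69.94)]^92 = (73.93/69.94)^(92/2).
= 1.05705^46 = 12.8.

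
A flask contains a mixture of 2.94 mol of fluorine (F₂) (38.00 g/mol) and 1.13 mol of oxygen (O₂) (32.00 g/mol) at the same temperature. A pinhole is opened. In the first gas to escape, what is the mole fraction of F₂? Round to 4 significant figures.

0.7048

Effusion rate of each component ∝ n_i/√M_i (partial pressure × 1/√M).
So x_F₂ in the escaping gas = (n_F₂/√M_F₂) / Σ(n_i/√M_i)
= (2.94/√38.00) / (2.94/√38.00 + 1.13/√32.00) = 0.4769/(0.4769 + 0.1998) = 0.7048.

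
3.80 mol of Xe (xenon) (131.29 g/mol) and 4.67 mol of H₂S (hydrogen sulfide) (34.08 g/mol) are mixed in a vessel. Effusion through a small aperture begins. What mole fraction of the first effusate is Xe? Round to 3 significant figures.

0.293

Each component's effusion rate ∝ (its partial pressure)·(1/√M) ∝ n_i/√M_i.
So x_Xe in the escaping gas = (n_Xe/√M_Xe) / Σ(n_i/√M_i)
= (3.80/√131.29) / (3.80/√131.29 + 4.67/√34.08) = 0.3316/(0.3316 + 0.8000) = 0.293.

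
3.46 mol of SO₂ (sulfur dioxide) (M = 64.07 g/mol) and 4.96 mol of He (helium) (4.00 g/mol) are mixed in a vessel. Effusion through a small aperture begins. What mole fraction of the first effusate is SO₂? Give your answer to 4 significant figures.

0.1484

Effusion rate of each component ∝ n_i/√M_i (partial pressure × 1/√M).
So x_SO₂ in the escaping gas = (n_SO₂/√M_SO₂) / Σ(n_i/√M_i)
= (3.46/√64.07) / (3.46/√64.07 + 4.96/√4.00) = 0.4323/(0.4323 + 2.480) = 0.1484.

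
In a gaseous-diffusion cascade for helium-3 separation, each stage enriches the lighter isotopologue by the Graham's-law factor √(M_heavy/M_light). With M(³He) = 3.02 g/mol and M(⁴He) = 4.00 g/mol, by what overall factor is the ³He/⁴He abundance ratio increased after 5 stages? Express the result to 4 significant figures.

The single-stage factor is √(M_heavy/M_light), so 5 stages give [√(4.00/3.02)]^5 = (4.00/3.02)^(5/2).
= 1.32450^(5/2) = 2.019.

2.019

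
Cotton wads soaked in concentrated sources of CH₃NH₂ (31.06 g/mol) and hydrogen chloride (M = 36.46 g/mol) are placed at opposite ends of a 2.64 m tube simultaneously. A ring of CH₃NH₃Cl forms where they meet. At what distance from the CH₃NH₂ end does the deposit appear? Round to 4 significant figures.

The fronts meet when d_CH₃NH₂ + d_HCl = L with d_CH₃NH₂/d_HCl = √(M_HCl/M_CH₃NH₂) (Graham's law). Here √(M_HCl/M_CH₃NH₂) = √(36.46/31.06) = 1.083.
With d_CH₃NH₂ + d_HCl = 2.64 m, d_HCl = 2.64/(1 + 1.083) = 1.267 m.
d_CH₃NH₂ = 2.64 − 1.267 = 1.373 m.

1.373 m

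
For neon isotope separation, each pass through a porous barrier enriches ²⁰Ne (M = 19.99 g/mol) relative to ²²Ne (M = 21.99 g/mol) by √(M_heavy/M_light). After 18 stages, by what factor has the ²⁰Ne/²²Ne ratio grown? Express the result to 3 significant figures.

2.36

Each stage multiplies the ratio by α = √(21.99/19.99), so after 18 stages the overall factor is α^18 = (21.99/19.99)^(18/2).
= 1.10005^9 = 2.36.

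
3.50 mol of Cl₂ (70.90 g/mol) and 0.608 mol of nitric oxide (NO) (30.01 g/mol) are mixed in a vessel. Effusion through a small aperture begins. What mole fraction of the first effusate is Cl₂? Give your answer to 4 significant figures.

The effusion rate of species i is ∝ p_i/√M_i ∝ n_i/√M_i.
x_Cl₂(eff) = (n_Cl₂/√M_Cl₂) / (n_Cl₂/√M_Cl₂ + n_NO/√M_NO)
= (3.50/√70.90) / (3.50/√70.90 + 0.608/√30.01) = 0.4157/(0.4157 + 0.1110) = 0.7893.

0.7893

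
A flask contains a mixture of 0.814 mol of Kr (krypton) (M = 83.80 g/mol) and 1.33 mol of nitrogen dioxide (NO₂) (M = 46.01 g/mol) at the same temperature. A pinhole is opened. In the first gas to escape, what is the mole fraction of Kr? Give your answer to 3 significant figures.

0.312

Each component's effusion rate ∝ (its partial pressure)·(1/√M) ∝ n_i/√M_i.
x_Kr(eff) = (n_Kr/√M_Kr) / (n_Kr/√M_Kr + n_NO₂/√M_NO₂)
= (0.814/√83.80) / (0.814/√83.80 + 1.33/√46.01) = 0.08892/(0.08892 + 0.1961) = 0.312.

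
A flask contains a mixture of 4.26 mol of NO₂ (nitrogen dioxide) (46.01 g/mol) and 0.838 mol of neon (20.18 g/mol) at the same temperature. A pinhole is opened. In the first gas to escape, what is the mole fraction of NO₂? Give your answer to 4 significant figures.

Each component's effusion rate ∝ (its partial pressure)·(1/√M) ∝ n_i/√M_i.
x_NO₂(eff) = (n_NO₂/√M_NO₂) / (n_NO₂/√M_NO₂ + n_Ne/√M_Ne)
= (4.26/√46.01) / (4.26/√46.01 + 0.838/√20.18) = 0.6280/(0.6280 + 0.1865) = 0.7710.

0.7710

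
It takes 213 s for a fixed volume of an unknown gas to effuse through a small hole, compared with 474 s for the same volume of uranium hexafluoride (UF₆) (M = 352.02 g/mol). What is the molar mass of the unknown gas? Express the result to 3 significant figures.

71.1 g/mol

Using Graham's law: t_X/t_UF₆ = √(M_X/M_UF₆).
213/474 = 0.4494 = √(M_X/352.02)
M_X = 352.02 × 0.4494² = 352.02 × 0.2019 = 71.1 g/mol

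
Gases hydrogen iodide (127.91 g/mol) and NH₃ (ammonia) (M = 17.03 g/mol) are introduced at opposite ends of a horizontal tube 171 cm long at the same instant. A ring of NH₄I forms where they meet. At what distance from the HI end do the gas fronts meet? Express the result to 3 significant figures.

In equal time, each gas travels a distance ∝ its rate ∝ 1/√M, so d_HI/d_NH₃ = √(M_NH₃/M_HI) = √(17.03/127.91) = 0.3649.
With d_HI + d_NH₃ = 171 cm, d_NH₃ = 171/(1 + 0.3649) = 125.3 cm.
d_HI = 171 − 125.3 = 45.7 cm.

45.7 cm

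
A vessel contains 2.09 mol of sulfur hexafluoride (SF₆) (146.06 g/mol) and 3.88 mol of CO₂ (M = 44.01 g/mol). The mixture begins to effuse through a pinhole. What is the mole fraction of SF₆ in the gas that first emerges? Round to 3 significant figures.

0.228

Effusion rate of each component ∝ n_i/√M_i (partial pressure × 1/√M).
So x_SF₆ in the escaping gas = (n_SF₆/√M_SF₆) / Σ(n_i/√M_i)
= (2.09/√146.06) / (2.09/√146.06 + 3.88/√44.01) = 0.1729/(0.1729 + 0.5849) = 0.228.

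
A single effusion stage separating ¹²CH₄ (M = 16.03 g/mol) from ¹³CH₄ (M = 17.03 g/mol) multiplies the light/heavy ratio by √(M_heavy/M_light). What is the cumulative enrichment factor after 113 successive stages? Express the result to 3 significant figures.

30.5

Overall factor = α^113 with α = √(17.03/16.03), i.e. (17.03/16.03)^(113/2).
= 1.06238^(113/2) = 30.5.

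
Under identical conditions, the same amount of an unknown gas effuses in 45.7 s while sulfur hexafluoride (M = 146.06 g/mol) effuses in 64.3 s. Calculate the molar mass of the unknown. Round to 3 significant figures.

From Graham's law, t_X/t_SF₆ = √(M_X/M_SF₆).
45.7/64.3 = 0.7107 = √(M_X/146.06)
M_X = 146.06 × 0.7107² = 146.06 × 0.5051 = 73.8 g/mol

73.8 g/mol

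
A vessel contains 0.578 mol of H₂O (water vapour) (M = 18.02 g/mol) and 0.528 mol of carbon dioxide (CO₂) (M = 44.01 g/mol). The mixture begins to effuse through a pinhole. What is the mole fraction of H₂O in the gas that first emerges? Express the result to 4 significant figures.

0.6311

Rate_i ∝ x_i/√M_i (Graham's law weighted by mole fraction), so the effusate composition follows n_i/√M_i.
So x_H₂O in the escaping gas = (n_H₂O/√M_H₂O) / Σ(n_i/√M_i)
= (0.578/√18.02) / (0.578/√18.02 + 0.528/√44.01) = 0.1362/(0.1362 + 0.07959) = 0.6311.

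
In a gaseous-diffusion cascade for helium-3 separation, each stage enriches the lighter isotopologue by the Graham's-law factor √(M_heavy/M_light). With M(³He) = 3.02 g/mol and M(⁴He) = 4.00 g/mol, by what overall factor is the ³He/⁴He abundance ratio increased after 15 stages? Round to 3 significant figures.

After 15 stages the ratio has grown by (√(4.00/3.02))^15 = (4.00/3.02)^(15/2).
= 1.32450^(15/2) = 8.23.

8.23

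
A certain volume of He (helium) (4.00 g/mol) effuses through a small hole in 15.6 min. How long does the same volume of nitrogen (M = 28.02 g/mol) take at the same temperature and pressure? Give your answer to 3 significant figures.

41.3 min

Graham's law gives t_N₂/t_He = √(M_N₂/M_He) = √(28.02/4.00) = √7.005 = 2.647.
So the time for N₂ is 15.6 × 2.647 = 41.3 min.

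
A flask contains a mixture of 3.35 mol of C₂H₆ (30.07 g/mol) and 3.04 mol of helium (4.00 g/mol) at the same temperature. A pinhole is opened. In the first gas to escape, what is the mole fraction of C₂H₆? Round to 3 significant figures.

Effusion rate of each component ∝ n_i/√M_i (partial pressure × 1/√M).
So x_C₂H₆ in the escaping gas = (n_C₂H₆/√M_C₂H₆) / Σ(n_i/√M_i)
= (3.35/√30.07) / (3.35/√30.07 + 3.04/√4.00) = 0.6109/(0.6109 + 1.520) = 0.287.

0.287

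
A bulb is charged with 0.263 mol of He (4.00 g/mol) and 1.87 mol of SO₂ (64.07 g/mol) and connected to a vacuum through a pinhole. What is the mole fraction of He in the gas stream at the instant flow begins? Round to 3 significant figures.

Each component's effusion rate ∝ (its partial pressure)·(1/√M) ∝ n_i/√M_i.
Mole fraction of He in the effusate = (n_He/√M_He) / (n_He/√M_He + n_SO₂/√M_SO₂)
= (0.263/√4.00) / (0.263/√4.00 + 1.87/√64.07) = 0.1315/(0.1315 + 0.2336) = 0.360.

0.360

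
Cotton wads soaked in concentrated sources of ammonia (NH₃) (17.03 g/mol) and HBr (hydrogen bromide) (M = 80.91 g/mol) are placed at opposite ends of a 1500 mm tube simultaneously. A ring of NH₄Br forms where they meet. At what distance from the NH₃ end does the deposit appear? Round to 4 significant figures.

1028 mm

Graham's law gives d_NH₃/d_HBr = rate_NH₃/rate_HBr = √(M_HBr/M_NH₃) = √(80.91/17.03) = 2.180.
With d_NH₃ + d_HBr = 1500 mm, d_HBr = 1500/(1 + 2.180) = 471.7 mm.
d_NH₃ = 1500 − 471.7 = 1028 mm.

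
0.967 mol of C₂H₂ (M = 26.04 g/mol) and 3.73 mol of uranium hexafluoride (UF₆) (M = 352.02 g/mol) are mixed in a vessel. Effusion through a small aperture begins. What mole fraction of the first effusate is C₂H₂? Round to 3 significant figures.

0.488

Effusion rate of each component ∝ n_i/√M_i (partial pressure × 1/√M).
Mole fraction of C₂H₂ in the effusate = (n_C₂H₂/√M_C₂H₂) / (n_C₂H₂/√M_C₂H₂ + n_UF₆/√M_UF₆)
= (0.967/√26.04) / (0.967/√26.04 + 3.73/√352.02) = 0.1895/(0.1895 + 0.1988) = 0.488.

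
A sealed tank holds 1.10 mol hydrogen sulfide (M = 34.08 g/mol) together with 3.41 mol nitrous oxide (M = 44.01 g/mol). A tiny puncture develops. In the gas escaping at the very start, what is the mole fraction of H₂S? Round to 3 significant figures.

0.268

Each component's effusion rate ∝ (its partial pressure)·(1/√M) ∝ n_i/√M_i.
x_H₂S(eff) = (n_H₂S/√M_H₂S) / (n_H₂S/√M_H₂S + n_N₂O/√M_N₂O)
= (1.10/√34.08) / (1.10/√34.08 + 3.41/√44.01) = 0.1884/(0.1884 + 0.5140) = 0.268.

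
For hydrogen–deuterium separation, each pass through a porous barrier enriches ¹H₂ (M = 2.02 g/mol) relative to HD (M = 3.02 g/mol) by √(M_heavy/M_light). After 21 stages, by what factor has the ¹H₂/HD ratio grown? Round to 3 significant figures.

68.2

Overall factor = α^21 with α = √(3.02/2.02), i.e. (3.02/2.02)^(21/2).
= 1.49505^(21/2) = 68.2.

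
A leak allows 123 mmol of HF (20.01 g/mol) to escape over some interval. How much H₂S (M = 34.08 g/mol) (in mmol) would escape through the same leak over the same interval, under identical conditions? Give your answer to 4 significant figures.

From Graham's law, rate_H₂S/rate_HF = √(M_HF/M_H₂S) = √(20.01/34.08) = √0.5871 = 0.7663.
So the amount for H₂S is 123 × 0.7663 = 94.25 mmol.

94.25 mmol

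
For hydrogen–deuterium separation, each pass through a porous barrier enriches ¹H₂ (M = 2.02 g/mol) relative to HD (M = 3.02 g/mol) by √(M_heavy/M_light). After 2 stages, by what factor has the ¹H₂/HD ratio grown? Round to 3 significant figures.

Overall factor = α^2 with α = √(3.02/2.02), i.e. (3.02/2.02)^(2/2).
= 1.49505^1 = 1.50.

1.50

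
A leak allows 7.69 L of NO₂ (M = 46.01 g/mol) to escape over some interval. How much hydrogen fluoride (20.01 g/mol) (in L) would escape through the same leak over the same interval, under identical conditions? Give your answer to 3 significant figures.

From Graham's law, rate_HF/rate_NO₂ = √(M_NO₂/M_HF) = √(46.01/20.01) = √2.299 = 1.516.
So the volume for HF is 7.69 × 1.516 = 11.7 L.

11.7 L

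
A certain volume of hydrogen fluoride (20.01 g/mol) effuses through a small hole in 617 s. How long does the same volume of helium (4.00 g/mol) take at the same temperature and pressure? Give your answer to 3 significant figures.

Graham's law gives t_He/t_HF = √(M_He/M_HF) = √(4.00/20.01) = √0.1999 = 0.4471.
So the time for He is 617 × 0.4471 = 276 s.

276 s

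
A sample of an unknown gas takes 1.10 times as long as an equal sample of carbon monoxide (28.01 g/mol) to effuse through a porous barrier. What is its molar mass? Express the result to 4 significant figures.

33.89 g/mol

Graham's law gives t_X/t_CO = √(M_X/M_CO).
1.10 = √(M_X/28.01)
M_X = 28.01 × 1.10² = 28.01 × 1.210 = 33.89 g/mol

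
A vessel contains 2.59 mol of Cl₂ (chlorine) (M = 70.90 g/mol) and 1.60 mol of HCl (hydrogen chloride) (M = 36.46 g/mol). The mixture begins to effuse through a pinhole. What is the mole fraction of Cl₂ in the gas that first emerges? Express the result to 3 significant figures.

0.537

The effusion rate of species i is ∝ p_i/√M_i ∝ n_i/√M_i.
x_Cl₂(eff) = (n_Cl₂/√M_Cl₂) / (n_Cl₂/√M_Cl₂ + n_HCl/√M_HCl)
= (2.59/√70.90) / (2.59/√70.90 + 1.60/√36.46) = 0.3076/(0.3076 + 0.2650) = 0.537.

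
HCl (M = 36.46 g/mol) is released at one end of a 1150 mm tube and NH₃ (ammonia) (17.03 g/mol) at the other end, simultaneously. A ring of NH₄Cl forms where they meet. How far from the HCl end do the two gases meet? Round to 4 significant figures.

Distances travelled in equal time are proportional to diffusion rates, so d_HCl/d_NH₃ = √(M_NH₃/M_HCl) = √(17.03/36.46) = 0.6834.
With d_HCl + d_NH₃ = 1150 mm, d_NH₃ = 1150/(1 + 0.6834) = 683.1 mm.
d_HCl = 1150 − 683.1 = 466.9 mm.

466.9 mm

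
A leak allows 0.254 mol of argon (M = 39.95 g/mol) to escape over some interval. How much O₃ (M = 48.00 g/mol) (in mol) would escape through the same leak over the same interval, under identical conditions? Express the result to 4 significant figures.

0.2317 mol

Since effusion rate ∝ 1/√M, rate_O₃/rate_Ar = √(M_Ar/M_O₃) = √(39.95/48.00) = √0.8323 = 0.9123.
So the amount for O₃ is 0.254 × 0.9123 = 0.2317 mol.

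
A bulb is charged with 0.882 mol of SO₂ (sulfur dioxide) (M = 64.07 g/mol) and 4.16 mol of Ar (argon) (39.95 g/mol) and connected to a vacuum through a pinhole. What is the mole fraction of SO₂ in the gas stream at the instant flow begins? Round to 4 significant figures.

Effusion rate of each component ∝ n_i/√M_i (partial pressure × 1/√M).
x_SO₂(eff) = (n_SO₂/√M_SO₂) / (n_SO₂/√M_SO₂ + n_Ar/√M_Ar)
= (0.882/√64.07) / (0.882/√64.07 + 4.16/√39.95) = 0.1102/(0.1102 + 0.6582) = 0.1434.

0.1434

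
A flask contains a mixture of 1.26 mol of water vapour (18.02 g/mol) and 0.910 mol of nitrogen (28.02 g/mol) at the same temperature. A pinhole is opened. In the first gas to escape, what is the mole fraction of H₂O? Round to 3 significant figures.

0.633

Each component's effusion rate ∝ (its partial pressure)·(1/√M) ∝ n_i/√M_i.
Mole fraction of H₂O in the effusate = (n_H₂O/√M_H₂O) / (n_H₂O/√M_H₂O + n_N₂/√M_N₂)
= (1.26/√18.02) / (1.26/√18.02 + 0.910/√28.02) = 0.2968/(0.2968 + 0.1719) = 0.633.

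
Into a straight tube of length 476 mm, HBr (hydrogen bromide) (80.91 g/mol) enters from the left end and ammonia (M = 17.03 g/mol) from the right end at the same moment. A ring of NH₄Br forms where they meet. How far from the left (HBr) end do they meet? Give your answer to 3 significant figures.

The fronts meet when d_HBr + d_NH₃ = L with d_HBr/d_NH₃ = √(M_NH₃/M_HBr) (Graham's law). Here √(M_NH₃/M_HBr) = √(17.03/80.91) = 0.4588.
With d_HBr + d_NH₃ = 476 mm, d_NH₃ = 476/(1 + 0.4588) = 326.3 mm.
d_HBr = 476 − 326.3 = 150 mm.

150 mm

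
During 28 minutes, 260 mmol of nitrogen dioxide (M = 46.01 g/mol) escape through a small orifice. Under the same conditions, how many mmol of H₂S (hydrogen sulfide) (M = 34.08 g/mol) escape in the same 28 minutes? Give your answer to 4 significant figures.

By Graham's law, rate_H₂S/rate_NO₂ = √(M_NO₂/M_H₂S) = √(46.01/34.08) = √1.350 = 1.162.
So the amount for H₂S is 260 × 1.162 = 302.1 mmol.

302.1 mmol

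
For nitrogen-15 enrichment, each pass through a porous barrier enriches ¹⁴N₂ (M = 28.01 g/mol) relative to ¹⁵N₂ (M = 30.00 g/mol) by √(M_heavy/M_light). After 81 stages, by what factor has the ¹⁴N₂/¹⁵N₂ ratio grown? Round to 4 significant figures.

16.11

After 81 stages the ratio has grown by (√(30.00/28.01))^81 = (30.00/28.01)^(81/2).
= 1.07105^(81/2) = 16.11.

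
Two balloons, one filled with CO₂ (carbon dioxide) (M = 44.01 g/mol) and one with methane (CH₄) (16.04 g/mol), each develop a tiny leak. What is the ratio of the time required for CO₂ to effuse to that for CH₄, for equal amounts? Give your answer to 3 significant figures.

Since effusion rate ∝ 1/√M, t_CO₂/t_CH₄ = √(M_CO₂/M_CH₄) = √(44.01/16.04) = √2.744 = 1.66.

1.66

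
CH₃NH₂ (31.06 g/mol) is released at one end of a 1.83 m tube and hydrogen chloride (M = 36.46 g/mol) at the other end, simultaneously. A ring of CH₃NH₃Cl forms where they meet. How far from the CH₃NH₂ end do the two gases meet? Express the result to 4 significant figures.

0.9516 m

In equal time, each gas travels a distance ∝ its rate ∝ 1/√M, so d_CH₃NH₂/d_HCl = √(M_HCl/M_CH₃NH₂) = √(36.46/31.06) = 1.083.
With d_CH₃NH₂ + d_HCl = 1.83 m, d_HCl = 1.83/(1 + 1.083) = 0.8784 m.
d_CH₃NH₂ = 1.83 − 0.8784 = 0.9516 m.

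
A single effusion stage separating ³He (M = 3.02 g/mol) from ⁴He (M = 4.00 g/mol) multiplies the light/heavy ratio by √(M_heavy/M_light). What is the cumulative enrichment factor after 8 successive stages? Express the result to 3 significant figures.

After 8 stages the ratio has grown by (√(4.00/3.02))^8 = (4.00/3.02)^(8/2).
= 1.32450^4 = 3.08.

3.08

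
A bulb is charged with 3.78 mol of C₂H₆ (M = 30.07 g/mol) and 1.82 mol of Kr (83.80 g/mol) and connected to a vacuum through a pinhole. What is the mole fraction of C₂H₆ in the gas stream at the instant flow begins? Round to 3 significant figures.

0.776

Each component's effusion rate ∝ (its partial pressure)·(1/√M) ∝ n_i/√M_i.
So x_C₂H₆ in the escaping gas = (n_C₂H₆/√M_C₂H₆) / Σ(n_i/√M_i)
= (3.78/√30.07) / (3.78/√30.07 + 1.82/√83.80) = 0.6893/(0.6893 + 0.1988) = 0.776.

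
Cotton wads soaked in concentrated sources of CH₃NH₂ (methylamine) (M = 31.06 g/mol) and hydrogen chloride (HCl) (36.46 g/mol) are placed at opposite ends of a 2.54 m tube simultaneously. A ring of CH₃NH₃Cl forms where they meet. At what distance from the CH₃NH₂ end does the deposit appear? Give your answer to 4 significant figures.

1.321 m

Graham's law gives d_CH₃NH₂/d_HCl = rate_CH₃NH₂/rate_HCl = √(M_HCl/M_CH₃NH₂) = √(36.46/31.06) = 1.083.
With d_CH₃NH₂ + d_HCl = 2.54 m, d_HCl = 2.54/(1 + 1.083) = 1.219 m.
d_CH₃NH₂ = 2.54 − 1.219 = 1.321 m.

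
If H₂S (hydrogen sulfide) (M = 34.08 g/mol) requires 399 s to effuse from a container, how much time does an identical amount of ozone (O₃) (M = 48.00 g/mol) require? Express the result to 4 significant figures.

473.5 s

From Graham's law, t_O₃/t_H₂S = √(M_O₃/M_H₂S) = √(48.00/34.08) = √1.408 = 1.187.
So the time for O₃ is 399 × 1.187 = 473.5 s.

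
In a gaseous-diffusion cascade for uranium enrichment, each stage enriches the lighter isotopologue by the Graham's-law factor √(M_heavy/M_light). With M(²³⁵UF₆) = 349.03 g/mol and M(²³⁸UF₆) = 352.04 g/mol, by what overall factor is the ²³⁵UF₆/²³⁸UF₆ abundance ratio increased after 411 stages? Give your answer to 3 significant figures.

Each stage multiplies the ratio by α = √(352.04/349.03), so after 411 stages the overall factor is α^411 = (352.04/349.03)^(411/2).
= 1.00862^(411/2) = 5.84.

5.84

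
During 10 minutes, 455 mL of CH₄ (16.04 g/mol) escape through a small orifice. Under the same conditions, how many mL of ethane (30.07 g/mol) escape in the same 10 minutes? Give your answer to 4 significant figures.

332.3 mL

By Graham's law, rate_C₂H₆/rate_CH₄ = √(M_CH₄/M_C₂H₆) = √(16.04/30.07) = √0.5334 = 0.7304.
So the volume for C₂H₆ is 455 × 0.7304 = 332.3 mL.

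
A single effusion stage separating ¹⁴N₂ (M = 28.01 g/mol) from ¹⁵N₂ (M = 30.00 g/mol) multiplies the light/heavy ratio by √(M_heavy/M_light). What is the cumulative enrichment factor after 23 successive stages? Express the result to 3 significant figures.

2.20

The single-stage factor is √(M_heavy/M_light), so 23 stages give [√(30.00/28.01)]^23 = (30.00/28.01)^(23/2).
= 1.07105^(23/2) = 2.20.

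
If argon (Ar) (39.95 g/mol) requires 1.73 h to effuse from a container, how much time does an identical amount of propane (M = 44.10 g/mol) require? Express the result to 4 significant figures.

1.818 h

From Graham's law, t_C₃H₈/t_Ar = √(M_C₃H₈/M_Ar) = √(44.10/39.95) = √1.104 = 1.051.
So the time for C₃H₈ is 1.73 × 1.051 = 1.818 h.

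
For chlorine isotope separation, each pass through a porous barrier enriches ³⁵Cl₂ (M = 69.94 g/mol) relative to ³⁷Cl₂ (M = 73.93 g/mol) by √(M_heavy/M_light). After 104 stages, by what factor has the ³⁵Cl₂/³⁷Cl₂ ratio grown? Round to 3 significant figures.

The single-stage factor is √(M_heavy/M_light), so 104 stages give [√(73.93/69.94)]^104 = (73.93/69.94)^(104/2).
= 1.05705^52 = 17.9.

17.9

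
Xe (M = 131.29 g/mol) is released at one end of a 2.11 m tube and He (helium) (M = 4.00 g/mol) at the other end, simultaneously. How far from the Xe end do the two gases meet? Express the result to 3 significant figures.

0.314 m

In equal time, each gas travels a distance ∝ its rate ∝ 1/√M, so d_Xe/d_He = √(M_He/M_Xe) = √(4.00/131.29) = 0.1745.
With d_Xe + d_He = 2.11 m, d_He = 2.11/(1 + 0.1745) = 1.796 m.
d_Xe = 2.11 − 1.796 = 0.314 m.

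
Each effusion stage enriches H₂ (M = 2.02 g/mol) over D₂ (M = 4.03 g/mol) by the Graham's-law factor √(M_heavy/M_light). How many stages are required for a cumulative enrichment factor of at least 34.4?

Per stage α = (4.03/2.02)^(1/2) = 1.99505^0.5, giving ln α = 0.3453.
Need α^N ≥ 34.4 ⇒ N ≥ ln(34.4) / ln α = 3.538 / 0.3453 = 10.25.
So at least 11 stages are needed.

11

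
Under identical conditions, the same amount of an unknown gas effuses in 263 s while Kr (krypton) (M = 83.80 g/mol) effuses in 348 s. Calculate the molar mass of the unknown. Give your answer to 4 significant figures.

Using Graham's law: t_X/t_Kr = √(M_X/M_Kr).
263/348 = 0.7557 = √(M_X/83.80)
M_X = 83.80 × 0.7557² = 83.80 × 0.5712 = 47.86 g/mol

47.86 g/mol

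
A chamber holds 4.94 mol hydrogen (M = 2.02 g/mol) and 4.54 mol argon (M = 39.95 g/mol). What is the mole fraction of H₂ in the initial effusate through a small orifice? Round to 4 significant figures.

Effusion rate of each component ∝ n_i/√M_i (partial pressure × 1/√M).
Mole fraction of H₂ in the effusate = (n_H₂/√M_H₂) / (n_H₂/√M_H₂ + n_Ar/√M_Ar)
= (4.94/√2.02) / (4.94/√2.02 + 4.54/√39.95) = 3.476/(3.476 + 0.7183) = 0.8287.

0.8287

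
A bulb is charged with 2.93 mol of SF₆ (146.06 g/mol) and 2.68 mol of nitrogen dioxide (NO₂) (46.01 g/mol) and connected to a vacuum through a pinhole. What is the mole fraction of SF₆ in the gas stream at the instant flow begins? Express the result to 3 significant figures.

Rate_i ∝ x_i/√M_i (Graham's law weighted by mole fraction), so the effusate composition follows n_i/√M_i.
Mole fraction of SF₆ in the effusate = (n_SF₆/√M_SF₆) / (n_SF₆/√M_SF₆ + n_NO₂/√M_NO₂)
= (2.93/√146.06) / (2.93/√146.06 + 2.68/√46.01) = 0.2424/(0.2424 + 0.3951) = 0.380.

0.380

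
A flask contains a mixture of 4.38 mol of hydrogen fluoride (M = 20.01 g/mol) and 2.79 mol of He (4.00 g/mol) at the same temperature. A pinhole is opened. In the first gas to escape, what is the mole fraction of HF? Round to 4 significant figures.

0.4124

Rate_i ∝ x_i/√M_i (Graham's law weighted by mole fraction), so the effusate composition follows n_i/√M_i.
x_HF(eff) = (n_HF/√M_HF) / (n_HF/√M_HF + n_He/√M_He)
= (4.38/√20.01) / (4.38/√20.01 + 2.79/√4.00) = 0.9792/(0.9792 + 1.395) = 0.4124.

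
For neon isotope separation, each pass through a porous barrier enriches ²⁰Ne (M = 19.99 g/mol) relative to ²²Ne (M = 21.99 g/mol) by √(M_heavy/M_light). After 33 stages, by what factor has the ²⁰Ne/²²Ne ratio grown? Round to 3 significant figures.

Overall factor = α^33 with α = √(21.99/19.99), i.e. (21.99/19.99)^(33/2).
= 1.10005^(33/2) = 4.82.

4.82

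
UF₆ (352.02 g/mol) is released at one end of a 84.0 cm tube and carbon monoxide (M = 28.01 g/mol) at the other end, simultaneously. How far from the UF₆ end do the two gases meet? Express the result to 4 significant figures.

18.48 cm

Distances travelled in equal time are proportional to diffusion rates, so d_UF₆/d_CO = √(M_CO/M_UF₆) = √(28.01/352.02) = 0.2821.
With d_UF₆ + d_CO = 84.0 cm, d_CO = 84.0/(1 + 0.2821) = 65.52 cm.
d_UF₆ = 84.0 − 65.52 = 18.48 cm.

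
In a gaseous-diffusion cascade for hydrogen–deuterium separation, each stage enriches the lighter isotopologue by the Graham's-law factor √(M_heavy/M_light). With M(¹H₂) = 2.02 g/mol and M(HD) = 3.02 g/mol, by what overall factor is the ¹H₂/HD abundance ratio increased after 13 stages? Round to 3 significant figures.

13.7

Each stage multiplies the ratio by α = √(3.02/2.02), so after 13 stages the overall factor is α^13 = (3.02/2.02)^(13/2).
= 1.49505^(13/2) = 13.7.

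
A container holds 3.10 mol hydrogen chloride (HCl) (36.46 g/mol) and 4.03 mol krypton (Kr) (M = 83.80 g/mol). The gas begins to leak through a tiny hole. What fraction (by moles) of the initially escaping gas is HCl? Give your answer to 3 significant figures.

Each component's effusion rate ∝ (its partial pressure)·(1/√M) ∝ n_i/√M_i.
x_HCl(eff) = (n_HCl/√M_HCl) / (n_HCl/√M_HCl + n_Kr/√M_Kr)
= (3.10/√36.46) / (3.10/√36.46 + 4.03/√83.80) = 0.5134/(0.5134 + 0.4402) = 0.538.

0.538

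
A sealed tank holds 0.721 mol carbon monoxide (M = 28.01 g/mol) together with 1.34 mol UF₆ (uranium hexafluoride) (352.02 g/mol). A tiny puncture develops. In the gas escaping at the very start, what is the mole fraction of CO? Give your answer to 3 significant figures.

0.656

Effusion rate of each component ∝ n_i/√M_i (partial pressure × 1/√M).
x_CO(eff) = (n_CO/√M_CO) / (n_CO/√M_CO + n_UF₆/√M_UF₆)
= (0.721/√28.01) / (0.721/√28.01 + 1.34/√352.02) = 0.1362/(0.1362 + 0.07142) = 0.656.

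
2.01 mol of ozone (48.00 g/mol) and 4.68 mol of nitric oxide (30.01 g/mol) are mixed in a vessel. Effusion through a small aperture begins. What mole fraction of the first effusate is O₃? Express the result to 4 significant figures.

Rate_i ∝ x_i/√M_i (Graham's law weighted by mole fraction), so the effusate composition follows n_i/√M_i.
So x_O₃ in the escaping gas = (n_O₃/√M_O₃) / Σ(n_i/√M_i)
= (2.01/√48.00) / (2.01/√48.00 + 4.68/√30.01) = 0.2901/(0.2901 + 0.8543) = 0.2535.

0.2535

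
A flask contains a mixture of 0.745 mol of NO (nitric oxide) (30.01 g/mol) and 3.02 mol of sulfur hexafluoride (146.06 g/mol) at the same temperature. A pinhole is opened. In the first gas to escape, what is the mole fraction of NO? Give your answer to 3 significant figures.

0.352

The effusion rate of species i is ∝ p_i/√M_i ∝ n_i/√M_i.
So x_NO in the escaping gas = (n_NO/√M_NO) / Σ(n_i/√M_i)
= (0.745/√30.01) / (0.745/√30.01 + 3.02/√146.06) = 0.1360/(0.1360 + 0.2499) = 0.352.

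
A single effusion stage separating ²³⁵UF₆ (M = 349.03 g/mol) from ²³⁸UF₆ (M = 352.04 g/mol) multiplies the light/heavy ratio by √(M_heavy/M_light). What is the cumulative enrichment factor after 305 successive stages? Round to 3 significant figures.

The single-stage factor is √(M_heavy/M_light), so 305 stages give [√(352.04/349.03)]^305 = (352.04/349.03)^(305/2).
= 1.00862^(305/2) = 3.70.

3.70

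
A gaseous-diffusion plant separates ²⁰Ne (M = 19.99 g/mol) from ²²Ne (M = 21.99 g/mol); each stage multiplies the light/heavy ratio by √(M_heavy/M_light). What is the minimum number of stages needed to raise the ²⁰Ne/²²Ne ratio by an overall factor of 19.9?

63

Per stage α = (21.99/19.99)^(1/2) = 1.10005^0.5, giving ln α = 0.04768.
Need α^N ≥ 19.9 ⇒ N ≥ ln(19.9) / ln α = 2.991 / 0.04768 = 62.73.
Rounding up, N = 63 stages.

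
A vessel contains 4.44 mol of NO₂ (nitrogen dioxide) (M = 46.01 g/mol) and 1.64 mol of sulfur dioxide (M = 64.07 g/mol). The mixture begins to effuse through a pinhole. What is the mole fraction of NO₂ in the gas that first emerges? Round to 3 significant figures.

The effusion rate of species i is ∝ p_i/√M_i ∝ n_i/√M_i.
x_NO₂(eff) = (n_NO₂/√M_NO₂) / (n_NO₂/√M_NO₂ + n_SO₂/√M_SO₂)
= (4.44/√46.01) / (4.44/√46.01 + 1.64/√64.07) = 0.6546/(0.6546 + 0.2049) = 0.762.

0.762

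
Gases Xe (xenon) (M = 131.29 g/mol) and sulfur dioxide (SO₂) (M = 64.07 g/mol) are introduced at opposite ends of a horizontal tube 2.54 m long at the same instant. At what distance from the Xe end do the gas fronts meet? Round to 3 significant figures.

1.04 m

Graham's law gives d_Xe/d_SO₂ = rate_Xe/rate_SO₂ = √(M_SO₂/M_Xe) = √(64.07/131.29) = 0.6986.
With d_Xe + d_SO₂ = 2.54 m, d_SO₂ = 2.54/(1 + 0.6986) = 1.495 m.
d_Xe = 2.54 − 1.495 = 1.04 m.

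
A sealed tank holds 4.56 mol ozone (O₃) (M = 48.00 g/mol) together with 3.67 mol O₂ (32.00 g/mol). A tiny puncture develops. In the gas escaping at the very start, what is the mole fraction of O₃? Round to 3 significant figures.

0.504

Effusion rate of each component ∝ n_i/√M_i (partial pressure × 1/√M).
x_O₃(eff) = (n_O₃/√M_O₃) / (n_O₃/√M_O₃ + n_O₂/√M_O₂)
= (4.56/√48.00) / (4.56/√48.00 + 3.67/√32.00) = 0.6582/(0.6582 + 0.6488) = 0.504.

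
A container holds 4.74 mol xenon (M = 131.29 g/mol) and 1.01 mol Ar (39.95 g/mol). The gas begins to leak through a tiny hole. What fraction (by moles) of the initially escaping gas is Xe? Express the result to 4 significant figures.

Rate_i ∝ x_i/√M_i (Graham's law weighted by mole fraction), so the effusate composition follows n_i/√M_i.
x_Xe(eff) = (n_Xe/√M_Xe) / (n_Xe/√M_Xe + n_Ar/√M_Ar)
= (4.74/√131.29) / (4.74/√131.29 + 1.01/√39.95) = 0.4137/(0.4137 + 0.1598) = 0.7214.

0.7214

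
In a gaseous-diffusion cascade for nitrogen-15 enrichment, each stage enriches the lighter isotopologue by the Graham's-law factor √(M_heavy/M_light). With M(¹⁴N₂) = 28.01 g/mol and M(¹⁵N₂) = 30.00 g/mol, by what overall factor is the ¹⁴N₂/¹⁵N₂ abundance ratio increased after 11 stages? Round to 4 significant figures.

Overall factor = α^11 with α = √(30.00/28.01), i.e. (30.00/28.01)^(11/2).
= 1.07105^(11/2) = 1.459.

1.459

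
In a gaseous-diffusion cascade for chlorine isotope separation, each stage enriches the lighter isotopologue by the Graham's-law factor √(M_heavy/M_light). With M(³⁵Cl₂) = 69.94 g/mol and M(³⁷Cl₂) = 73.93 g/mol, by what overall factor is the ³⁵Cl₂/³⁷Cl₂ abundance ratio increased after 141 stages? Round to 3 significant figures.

50.0

Each stage multiplies the ratio by α = √(73.93/69.94), so after 141 stages the overall factor is α^141 = (73.93/69.94)^(141/2).
= 1.05705^(141/2) = 50.0.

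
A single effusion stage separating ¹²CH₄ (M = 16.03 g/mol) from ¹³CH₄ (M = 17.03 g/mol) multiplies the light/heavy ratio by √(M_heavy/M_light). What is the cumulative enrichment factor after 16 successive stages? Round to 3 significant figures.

1.62

Overall factor = α^16 with α = √(17.03/16.03), i.e. (17.03/16.03)^(16/2).
= 1.06238^8 = 1.62.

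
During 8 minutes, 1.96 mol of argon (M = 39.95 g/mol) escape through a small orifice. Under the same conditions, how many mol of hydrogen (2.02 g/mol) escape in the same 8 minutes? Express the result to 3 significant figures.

Using Graham's law: rate_H₂/rate_Ar = √(M_Ar/M_H₂) = √(39.95/2.02) = √19.78 = 4.447.
So the amount for H₂ is 1.96 × 4.447 = 8.72 mol.

8.72 mol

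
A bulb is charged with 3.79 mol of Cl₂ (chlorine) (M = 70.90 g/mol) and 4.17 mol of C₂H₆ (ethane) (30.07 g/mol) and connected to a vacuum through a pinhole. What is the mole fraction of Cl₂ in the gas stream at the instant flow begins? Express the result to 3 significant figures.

0.372

Effusion rate of each component ∝ n_i/√M_i (partial pressure × 1/√M).
Mole fraction of Cl₂ in the effusate = (n_Cl₂/√M_Cl₂) / (n_Cl₂/√M_Cl₂ + n_C₂H₆/√M_C₂H₆)
= (3.79/√70.90) / (3.79/√70.90 + 4.17/√30.07) = 0.4501/(0.4501 + 0.7604) = 0.372.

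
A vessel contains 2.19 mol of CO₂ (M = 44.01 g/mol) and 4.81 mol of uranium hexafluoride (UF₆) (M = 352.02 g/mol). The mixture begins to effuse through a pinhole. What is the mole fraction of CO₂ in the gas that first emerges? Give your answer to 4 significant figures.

0.5629

Each component's effusion rate ∝ (its partial pressure)·(1/√M) ∝ n_i/√M_i.
Mole fraction of CO₂ in the effusate = (n_CO₂/√M_CO₂) / (n_CO₂/√M_CO₂ + n_UF₆/√M_UF₆)
= (2.19/√44.01) / (2.19/√44.01 + 4.81/√352.02) = 0.3301/(0.3301 + 0.2564) = 0.5629.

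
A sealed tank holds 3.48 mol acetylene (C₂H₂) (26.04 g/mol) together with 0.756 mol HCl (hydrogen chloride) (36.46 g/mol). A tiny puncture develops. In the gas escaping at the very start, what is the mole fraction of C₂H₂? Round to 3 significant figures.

Each component's effusion rate ∝ (its partial pressure)·(1/√M) ∝ n_i/√M_i.
x_C₂H₂(eff) = (n_C₂H₂/√M_C₂H₂) / (n_C₂H₂/√M_C₂H₂ + n_HCl/√M_HCl)
= (3.48/√26.04) / (3.48/√26.04 + 0.756/√36.46) = 0.6820/(0.6820 + 0.1252) = 0.845.

0.845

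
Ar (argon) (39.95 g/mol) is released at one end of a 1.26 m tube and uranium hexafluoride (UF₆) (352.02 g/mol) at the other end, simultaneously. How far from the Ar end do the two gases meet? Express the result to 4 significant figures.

0.9425 m

Distances travelled in equal time are proportional to diffusion rates, so d_Ar/d_UF₆ = √(M_UF₆/M_Ar) = √(352.02/39.95) = 2.968.
With d_Ar + d_UF₆ = 1.26 m, d_UF₆ = 1.26/(1 + 2.968) = 0.3175 m.
d_Ar = 1.26 − 0.3175 = 0.9425 m.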